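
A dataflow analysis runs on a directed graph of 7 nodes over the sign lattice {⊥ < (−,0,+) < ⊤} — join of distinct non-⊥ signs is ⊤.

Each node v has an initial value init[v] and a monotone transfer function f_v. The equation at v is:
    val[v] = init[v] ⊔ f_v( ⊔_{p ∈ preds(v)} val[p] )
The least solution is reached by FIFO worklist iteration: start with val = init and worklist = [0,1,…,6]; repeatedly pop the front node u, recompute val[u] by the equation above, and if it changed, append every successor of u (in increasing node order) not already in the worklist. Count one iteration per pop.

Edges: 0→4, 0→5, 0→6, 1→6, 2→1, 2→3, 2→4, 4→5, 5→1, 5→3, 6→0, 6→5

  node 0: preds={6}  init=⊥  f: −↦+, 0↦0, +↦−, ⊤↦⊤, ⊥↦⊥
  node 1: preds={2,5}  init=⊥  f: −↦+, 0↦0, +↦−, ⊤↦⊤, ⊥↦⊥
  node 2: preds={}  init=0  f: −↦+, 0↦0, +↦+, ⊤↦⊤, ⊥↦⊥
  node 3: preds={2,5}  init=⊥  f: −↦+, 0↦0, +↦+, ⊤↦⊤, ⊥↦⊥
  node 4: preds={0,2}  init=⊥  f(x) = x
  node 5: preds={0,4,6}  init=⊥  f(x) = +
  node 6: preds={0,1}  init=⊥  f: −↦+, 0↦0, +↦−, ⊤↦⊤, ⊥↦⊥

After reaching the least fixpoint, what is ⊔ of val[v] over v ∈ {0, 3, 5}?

⊤

Iteration log — 18 steps:
  step 1. node 0  ⊔preds=⊥  new=⊥  stable
  step 2. node 1  ⊔preds=0  new=0  old=⊥  +wl: 
  step 3. node 2  ⊔preds=⊥  new=0  stable
  step 4. node 3  ⊔preds=0  new=0  old=⊥  +wl: 
  step 5. node 4  ⊔preds=0  new=0  old=⊥  +wl: 
  step 6. node 5  ⊔preds=0  new=+  old=⊥  +wl: 1,3
  step 7. node 6  ⊔preds=0  new=0  old=⊥  +wl: 0,5
  step 8. node 1  ⊔preds=⊤  new=⊤  old=0  +wl: 6
  step 9. node 3  ⊔preds=⊤  new=⊤  old=0  +wl: 
  step 10. node 0  ⊔preds=0  new=0  old=⊥  +wl: 4
  step 11. node 5  ⊔preds=0  new=+  stable
  step 12. node 6  ⊔preds=⊤  new=⊤  old=0  +wl: 0,5
  step 13. node 4  ⊔preds=0  new=0  stable
  step 14. node 0  ⊔preds=⊤  new=⊤  old=0  +wl: 4,6
  step 15. node 5  ⊔preds=⊤  new=+  stable
  step 16. node 4  ⊔preds=⊤  new=⊤  old=0  +wl: 5
  step 17. node 6  ⊔preds=⊤  new=⊤  stable
  step 18. node 5  ⊔preds=⊤  new=+  stable

Least fixpoint reached:
  node 0: ⊤
  node 1: ⊤
  node 2: 0
  node 3: ⊤
  node 4: ⊤
  node 5: +
  node 6: ⊤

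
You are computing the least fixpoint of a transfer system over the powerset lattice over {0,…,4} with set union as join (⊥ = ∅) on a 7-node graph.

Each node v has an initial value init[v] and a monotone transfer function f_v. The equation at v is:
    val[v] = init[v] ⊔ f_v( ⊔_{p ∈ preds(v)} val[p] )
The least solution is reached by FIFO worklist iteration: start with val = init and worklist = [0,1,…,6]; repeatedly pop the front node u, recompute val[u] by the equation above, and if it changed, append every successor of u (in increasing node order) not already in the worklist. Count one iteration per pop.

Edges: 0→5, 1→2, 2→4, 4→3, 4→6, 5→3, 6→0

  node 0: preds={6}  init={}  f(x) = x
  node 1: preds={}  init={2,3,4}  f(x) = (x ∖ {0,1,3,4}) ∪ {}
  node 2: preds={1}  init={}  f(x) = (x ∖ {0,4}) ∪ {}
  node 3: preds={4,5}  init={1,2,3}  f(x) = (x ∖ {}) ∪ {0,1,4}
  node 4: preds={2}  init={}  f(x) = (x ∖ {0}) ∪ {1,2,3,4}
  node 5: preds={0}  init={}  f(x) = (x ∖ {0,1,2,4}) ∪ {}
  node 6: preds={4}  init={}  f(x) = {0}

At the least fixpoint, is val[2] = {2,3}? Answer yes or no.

Iteration log — 10 steps:
  step 1. node 0  ⊔preds={}  new={}  stable
  step 2. node 1  ⊔preds={}  new={2,3,4}  stable
  step 3. node 2  ⊔preds={2,3,4}  new={2,3}  old={}  +wl: 
  step 4. node 3  ⊔preds={}  new={0,1,2,3,4}  old={1,2,3}  +wl: 
  step 5. node 4  ⊔preds={2,3}  new={1,2,3,4}  old={}  +wl: 3
  step 6. node 5  ⊔preds={}  new={}  stable
  step 7. node 6  ⊔preds={1,2,3,4}  new={0}  old={}  +wl: 0
  step 8. node 3  ⊔preds={1,2,3,4}  new={0,1,2,3,4}  stable
  step 9. node 0  ⊔preds={0}  new={0}  old={}  +wl: 5
  step 10. node 5  ⊔preds={0}  new={}  stable

Least fixpoint reached:
  node 0: {0}
  node 1: {2,3,4}
  node 2: {2,3}
  node 3: {0,1,2,3,4}
  node 4: {1,2,3,4}
  node 5: {}
  node 6: {0}

yes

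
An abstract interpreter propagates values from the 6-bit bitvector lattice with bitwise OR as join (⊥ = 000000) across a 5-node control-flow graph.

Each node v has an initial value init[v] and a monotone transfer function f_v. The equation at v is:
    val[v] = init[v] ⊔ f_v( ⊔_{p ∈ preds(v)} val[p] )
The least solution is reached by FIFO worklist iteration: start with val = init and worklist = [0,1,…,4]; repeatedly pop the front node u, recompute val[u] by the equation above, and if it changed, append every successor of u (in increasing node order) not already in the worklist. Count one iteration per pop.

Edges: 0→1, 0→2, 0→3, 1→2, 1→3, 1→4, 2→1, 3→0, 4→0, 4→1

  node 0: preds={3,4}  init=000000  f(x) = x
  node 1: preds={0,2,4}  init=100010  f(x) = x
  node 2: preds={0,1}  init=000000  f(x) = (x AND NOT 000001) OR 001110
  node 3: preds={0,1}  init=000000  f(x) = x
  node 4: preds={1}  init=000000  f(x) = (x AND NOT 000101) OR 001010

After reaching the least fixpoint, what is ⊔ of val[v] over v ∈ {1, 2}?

Worklist (15 pops):
  #1 pop 0: in=000000 → 000000 (no change)
  #2 pop 1: in=000000 → 100010 (no change)
  #3 pop 2: in=100010 → 101110 (was 000000); enqueue [1]
  #4 pop 3: in=100010 → 100010 (was 000000); enqueue [0]
  #5 pop 4: in=100010 → 101010 (was 000000); enqueue []
  #6 pop 1: in=101110 → 101110 (was 100010); enqueue [2,3,4]
  #7 pop 0: in=101010 → 101010 (was 000000); enqueue [1]
  #8 pop 2: in=101110 → 101110 (no change)
  #9 pop 3: in=101110 → 101110 (was 100010); enqueue [0]
  #10 pop 4: in=101110 → 101010 (no change)
  #11 pop 1: in=101110 → 101110 (no change)
  #12 pop 0: in=101110 → 101110 (was 101010); enqueue [1,2,3]
  #13 pop 1: in=101110 → 101110 (no change)
  #14 pop 2: in=101110 → 101110 (no change)
  #15 pop 3: in=101110 → 101110 (no change)

Fixpoint:
  val[0] = 101110
  val[1] = 101110
  val[2] = 101110
  val[3] = 101110
  val[4] = 101010

101110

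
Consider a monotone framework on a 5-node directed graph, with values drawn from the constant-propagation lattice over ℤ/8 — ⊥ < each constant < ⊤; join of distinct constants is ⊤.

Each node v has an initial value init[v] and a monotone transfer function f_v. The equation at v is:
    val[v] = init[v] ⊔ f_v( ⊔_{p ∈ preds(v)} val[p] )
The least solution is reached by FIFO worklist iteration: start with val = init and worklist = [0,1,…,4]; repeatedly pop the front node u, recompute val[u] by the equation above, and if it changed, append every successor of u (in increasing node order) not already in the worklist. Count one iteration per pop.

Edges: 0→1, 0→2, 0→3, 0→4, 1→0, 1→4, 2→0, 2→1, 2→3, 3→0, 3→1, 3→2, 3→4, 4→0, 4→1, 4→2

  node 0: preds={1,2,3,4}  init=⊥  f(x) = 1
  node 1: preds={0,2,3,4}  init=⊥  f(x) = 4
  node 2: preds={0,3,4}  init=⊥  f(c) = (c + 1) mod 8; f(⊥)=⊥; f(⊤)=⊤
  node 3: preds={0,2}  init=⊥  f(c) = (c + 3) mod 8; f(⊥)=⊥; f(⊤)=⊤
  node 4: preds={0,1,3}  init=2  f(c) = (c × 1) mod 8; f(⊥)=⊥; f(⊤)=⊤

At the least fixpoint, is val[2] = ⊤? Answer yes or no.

Iteration log — 8 steps:
  step 1. node 0  ⊔preds=2  new=1  old=⊥  +wl: 
  step 2. node 1  ⊔preds=⊤  new=4  old=⊥  +wl: 0
  step 3. node 2  ⊔preds=⊤  new=⊤  old=⊥  +wl: 1
  step 4. node 3  ⊔preds=⊤  new=⊤  old=⊥  +wl: 2
  step 5. node 4  ⊔preds=⊤  new=⊤  old=2  +wl: 
  step 6. node 0  ⊔preds=⊤  new=1  stable
  step 7. node 1  ⊔preds=⊤  new=4  stable
  step 8. node 2  ⊔preds=⊤  new=⊤  stable

Least fixpoint reached:
  node 0: 1
  node 1: 4
  node 2: ⊤
  node 3: ⊤
  node 4: ⊤

yes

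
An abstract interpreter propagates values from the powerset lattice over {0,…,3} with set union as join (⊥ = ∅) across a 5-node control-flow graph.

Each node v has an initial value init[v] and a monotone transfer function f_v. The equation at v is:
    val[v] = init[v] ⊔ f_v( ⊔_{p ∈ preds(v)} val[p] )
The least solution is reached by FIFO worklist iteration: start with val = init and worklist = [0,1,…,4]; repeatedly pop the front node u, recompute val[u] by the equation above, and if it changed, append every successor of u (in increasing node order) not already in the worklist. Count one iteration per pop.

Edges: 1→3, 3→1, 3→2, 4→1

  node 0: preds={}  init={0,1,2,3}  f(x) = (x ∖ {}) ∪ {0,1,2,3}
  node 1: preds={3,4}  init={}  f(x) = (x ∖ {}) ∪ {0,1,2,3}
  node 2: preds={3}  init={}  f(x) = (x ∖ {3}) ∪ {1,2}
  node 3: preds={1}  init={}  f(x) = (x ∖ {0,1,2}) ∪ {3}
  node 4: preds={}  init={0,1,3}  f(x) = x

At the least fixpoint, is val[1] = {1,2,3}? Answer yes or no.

no

Worklist (7 pops):
  #1 pop 0: in={} → {0,1,2,3} (no change)
  #2 pop 1: in={0,1,3} → {0,1,2,3} (was {}); enqueue []
  #3 pop 2: in={} → {1,2} (was {}); enqueue []
  #4 pop 3: in={0,1,2,3} → {3} (was {}); enqueue [1,2]
  #5 pop 4: in={} → {0,1,3} (no change)
  #6 pop 1: in={0,1,3} → {0,1,2,3} (no change)
  #7 pop 2: in={3} → {1,2} (no change)

Fixpoint:
  val[0] = {0,1,2,3}
  val[1] = {0,1,2,3}
  val[2] = {1,2}
  val[3] = {3}
  val[4] = {0,1,3}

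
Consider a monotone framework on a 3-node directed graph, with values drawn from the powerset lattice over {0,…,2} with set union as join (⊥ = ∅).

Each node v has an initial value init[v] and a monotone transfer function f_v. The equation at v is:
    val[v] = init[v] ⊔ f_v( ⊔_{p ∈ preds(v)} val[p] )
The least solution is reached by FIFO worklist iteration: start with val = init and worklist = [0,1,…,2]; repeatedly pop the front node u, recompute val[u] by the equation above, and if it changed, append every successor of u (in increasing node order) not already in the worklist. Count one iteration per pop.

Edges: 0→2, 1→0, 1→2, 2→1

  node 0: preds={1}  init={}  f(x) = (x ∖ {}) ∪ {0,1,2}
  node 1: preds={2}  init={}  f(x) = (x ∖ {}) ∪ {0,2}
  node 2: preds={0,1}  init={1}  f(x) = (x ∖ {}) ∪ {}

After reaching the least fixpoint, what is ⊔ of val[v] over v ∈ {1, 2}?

Trace (5 dequeues):
  [1] u=0 | in {} | out {0,1,2} | prev {} | push {}
  [2] u=1 | in {1} | out {0,1,2} | prev {} | push {0}
  [3] u=2 | in {0,1,2} | out {0,1,2} | prev {1} | push {1}
  [4] u=0 | in {0,1,2} | out {0,1,2} | ==
  [5] u=1 | in {0,1,2} | out {0,1,2} | ==

Converged values:
  [0] {0,1,2}
  [1] {0,1,2}
  [2] {0,1,2}

{0,1,2}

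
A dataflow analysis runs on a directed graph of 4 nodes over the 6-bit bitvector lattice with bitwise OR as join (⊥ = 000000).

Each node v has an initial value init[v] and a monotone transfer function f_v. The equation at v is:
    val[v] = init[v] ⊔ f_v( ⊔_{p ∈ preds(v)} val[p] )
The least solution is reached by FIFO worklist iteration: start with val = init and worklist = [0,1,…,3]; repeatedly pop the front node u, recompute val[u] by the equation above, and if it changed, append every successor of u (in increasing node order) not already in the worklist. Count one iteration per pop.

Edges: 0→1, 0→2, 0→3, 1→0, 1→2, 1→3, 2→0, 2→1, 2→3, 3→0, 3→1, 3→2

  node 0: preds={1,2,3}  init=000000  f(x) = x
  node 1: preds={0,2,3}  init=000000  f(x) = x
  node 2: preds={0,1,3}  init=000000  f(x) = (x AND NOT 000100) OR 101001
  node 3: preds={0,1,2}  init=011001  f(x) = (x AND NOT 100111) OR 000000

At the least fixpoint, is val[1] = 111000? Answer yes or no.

no

Iteration log — 9 steps:
  step 1. node 0  ⊔preds=011001  new=011001  old=000000  +wl: 
  step 2. node 1  ⊔preds=011001  new=011001  old=000000  +wl: 0
  step 3. node 2  ⊔preds=011001  new=111001  old=000000  +wl: 1
  step 4. node 3  ⊔preds=111001  new=011001  stable
  step 5. node 0  ⊔preds=111001  new=111001  old=011001  +wl: 2,3
  step 6. node 1  ⊔preds=111001  new=111001  old=011001  +wl: 0
  step 7. node 2  ⊔preds=111001  new=111001  stable
  step 8. node 3  ⊔preds=111001  new=011001  stable
  step 9. node 0  ⊔preds=111001  new=111001  stable

Least fixpoint reached:
  node 0: 111001
  node 1: 111001
  node 2: 111001
  node 3: 011001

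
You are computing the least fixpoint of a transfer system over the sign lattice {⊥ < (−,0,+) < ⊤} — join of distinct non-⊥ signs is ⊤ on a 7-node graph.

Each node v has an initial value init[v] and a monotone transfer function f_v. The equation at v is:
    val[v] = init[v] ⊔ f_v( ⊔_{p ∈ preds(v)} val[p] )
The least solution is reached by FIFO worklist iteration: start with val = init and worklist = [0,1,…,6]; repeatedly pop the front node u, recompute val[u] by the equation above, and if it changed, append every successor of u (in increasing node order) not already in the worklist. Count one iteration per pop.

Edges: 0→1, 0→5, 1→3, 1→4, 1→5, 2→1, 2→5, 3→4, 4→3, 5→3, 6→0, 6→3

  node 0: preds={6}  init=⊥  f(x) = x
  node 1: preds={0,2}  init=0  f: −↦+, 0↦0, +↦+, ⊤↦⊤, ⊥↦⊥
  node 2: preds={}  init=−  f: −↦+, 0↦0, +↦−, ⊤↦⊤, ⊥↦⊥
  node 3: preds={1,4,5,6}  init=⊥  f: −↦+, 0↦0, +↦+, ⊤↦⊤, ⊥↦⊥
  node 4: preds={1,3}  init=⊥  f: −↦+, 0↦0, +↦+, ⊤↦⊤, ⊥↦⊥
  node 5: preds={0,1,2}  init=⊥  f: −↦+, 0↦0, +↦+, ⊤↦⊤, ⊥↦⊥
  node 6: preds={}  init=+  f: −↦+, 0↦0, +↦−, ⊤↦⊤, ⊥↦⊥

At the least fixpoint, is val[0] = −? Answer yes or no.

Worklist (8 pops):
  #1 pop 0: in=+ → + (was ⊥); enqueue []
  #2 pop 1: in=⊤ → ⊤ (was 0); enqueue []
  #3 pop 2: in=⊥ → − (no change)
  #4 pop 3: in=⊤ → ⊤ (was ⊥); enqueue []
  #5 pop 4: in=⊤ → ⊤ (was ⊥); enqueue [3]
  #6 pop 5: in=⊤ → ⊤ (was ⊥); enqueue []
  #7 pop 6: in=⊥ → + (no change)
  #8 pop 3: in=⊤ → ⊤ (no change)

Fixpoint:
  val[0] = +
  val[1] = ⊤
  val[2] = −
  val[3] = ⊤
  val[4] = ⊤
  val[5] = ⊤
  val[6] = +

no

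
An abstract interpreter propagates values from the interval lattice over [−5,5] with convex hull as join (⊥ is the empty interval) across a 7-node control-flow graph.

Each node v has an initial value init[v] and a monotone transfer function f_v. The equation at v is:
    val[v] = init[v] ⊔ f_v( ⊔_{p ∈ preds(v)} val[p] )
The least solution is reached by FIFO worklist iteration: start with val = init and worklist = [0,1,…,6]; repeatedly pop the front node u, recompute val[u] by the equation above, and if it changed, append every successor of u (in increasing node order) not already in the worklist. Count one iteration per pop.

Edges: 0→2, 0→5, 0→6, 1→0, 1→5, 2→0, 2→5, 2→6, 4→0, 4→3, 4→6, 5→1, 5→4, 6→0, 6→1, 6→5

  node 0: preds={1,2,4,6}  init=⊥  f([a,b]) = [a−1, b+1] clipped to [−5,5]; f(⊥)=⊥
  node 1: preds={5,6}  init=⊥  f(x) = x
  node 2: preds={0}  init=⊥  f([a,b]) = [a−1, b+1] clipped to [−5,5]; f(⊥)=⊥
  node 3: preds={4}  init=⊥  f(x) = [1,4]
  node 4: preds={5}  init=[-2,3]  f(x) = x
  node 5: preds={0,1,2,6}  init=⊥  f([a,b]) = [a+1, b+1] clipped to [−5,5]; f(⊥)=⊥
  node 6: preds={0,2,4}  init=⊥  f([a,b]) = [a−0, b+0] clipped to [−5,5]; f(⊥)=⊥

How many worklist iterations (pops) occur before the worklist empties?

21

Iteration log — 21 steps:
  step 1. node 0  ⊔preds=[-2,3]  new=[-3,4]  old=⊥  +wl: 
  step 2. node 1  ⊔preds=⊥  new=⊥  stable
  step 3. node 2  ⊔preds=[-3,4]  new=[-4,5]  old=⊥  +wl: 0
  step 4. node 3  ⊔preds=[-2,3]  new=[1,4]  old=⊥  +wl: 
  step 5. node 4  ⊔preds=⊥  new=[-2,3]  stable
  step 6. node 5  ⊔preds=[-4,5]  new=[-3,5]  old=⊥  +wl: 1,4
  step 7. node 6  ⊔preds=[-4,5]  new=[-4,5]  old=⊥  +wl: 5
  step 8. node 0  ⊔preds=[-4,5]  new=[-5,5]  old=[-3,4]  +wl: 2,6
  step 9. node 1  ⊔preds=[-4,5]  new=[-4,5]  old=⊥  +wl: 0
  step 10. node 4  ⊔preds=[-3,5]  new=[-3,5]  old=[-2,3]  +wl: 3
  step 11. node 5  ⊔preds=[-5,5]  new=[-4,5]  old=[-3,5]  +wl: 1,4
  step 12. node 2  ⊔preds=[-5,5]  new=[-5,5]  old=[-4,5]  +wl: 5
  step 13. node 6  ⊔preds=[-5,5]  new=[-5,5]  old=[-4,5]  +wl: 
  step 14. node 0  ⊔preds=[-5,5]  new=[-5,5]  stable
  step 15. node 3  ⊔preds=[-3,5]  new=[1,4]  stable
  step 16. node 1  ⊔preds=[-5,5]  new=[-5,5]  old=[-4,5]  +wl: 0
  step 17. node 4  ⊔preds=[-4,5]  new=[-4,5]  old=[-3,5]  +wl: 3,6
  step 18. node 5  ⊔preds=[-5,5]  new=[-4,5]  stable
  step 19. node 0  ⊔preds=[-5,5]  new=[-5,5]  stable
  step 20. node 3  ⊔preds=[-4,5]  new=[1,4]  stable
  step 21. node 6  ⊔preds=[-5,5]  new=[-5,5]  stable

Least fixpoint reached:
  node 0: [-5,5]
  node 1: [-5,5]
  node 2: [-5,5]
  node 3: [1,4]
  node 4: [-4,5]
  node 5: [-4,5]
  node 6: [-5,5]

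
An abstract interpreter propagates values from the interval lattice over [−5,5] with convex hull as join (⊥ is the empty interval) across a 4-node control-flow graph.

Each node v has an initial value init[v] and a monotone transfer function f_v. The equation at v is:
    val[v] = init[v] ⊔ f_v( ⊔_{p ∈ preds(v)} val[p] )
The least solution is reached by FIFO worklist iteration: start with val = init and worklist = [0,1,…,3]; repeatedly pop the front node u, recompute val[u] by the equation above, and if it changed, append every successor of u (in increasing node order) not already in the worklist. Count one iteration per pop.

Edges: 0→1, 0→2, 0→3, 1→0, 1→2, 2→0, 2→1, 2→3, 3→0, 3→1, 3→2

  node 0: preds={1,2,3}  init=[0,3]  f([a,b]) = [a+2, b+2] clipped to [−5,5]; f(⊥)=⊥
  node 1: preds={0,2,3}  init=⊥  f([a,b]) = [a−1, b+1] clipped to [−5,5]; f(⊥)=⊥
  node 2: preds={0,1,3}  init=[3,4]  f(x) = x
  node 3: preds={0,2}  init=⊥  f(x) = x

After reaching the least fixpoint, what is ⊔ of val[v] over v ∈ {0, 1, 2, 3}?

[-5,5]

Worklist (25 pops):
  #1 pop 0: in=[3,4] → [0,5] (was [0,3]); enqueue []
  #2 pop 1: in=[0,5] → [-1,5] (was ⊥); enqueue [0]
  #3 pop 2: in=[-1,5] → [-1,5] (was [3,4]); enqueue [1]
  #4 pop 3: in=[-1,5] → [-1,5] (was ⊥); enqueue [2]
  #5 pop 0: in=[-1,5] → [0,5] (no change)
  #6 pop 1: in=[-1,5] → [-2,5] (was [-1,5]); enqueue [0]
  #7 pop 2: in=[-2,5] → [-2,5] (was [-1,5]); enqueue [1,3]
  #8 pop 0: in=[-2,5] → [0,5] (no change)
  #9 pop 1: in=[-2,5] → [-3,5] (was [-2,5]); enqueue [0,2]
  #10 pop 3: in=[-2,5] → [-2,5] (was [-1,5]); enqueue [1]
  #11 pop 0: in=[-3,5] → [-1,5] (was [0,5]); enqueue [3]
  #12 pop 2: in=[-3,5] → [-3,5] (was [-2,5]); enqueue [0]
  #13 pop 1: in=[-3,5] → [-4,5] (was [-3,5]); enqueue [2]
  #14 pop 3: in=[-3,5] → [-3,5] (was [-2,5]); enqueue [1]
  #15 pop 0: in=[-4,5] → [-2,5] (was [-1,5]); enqueue [3]
  #16 pop 2: in=[-4,5] → [-4,5] (was [-3,5]); enqueue [0]
  #17 pop 1: in=[-4,5] → [-5,5] (was [-4,5]); enqueue [2]
  #18 pop 3: in=[-4,5] → [-4,5] (was [-3,5]); enqueue [1]
  #19 pop 0: in=[-5,5] → [-3,5] (was [-2,5]); enqueue [3]
  #20 pop 2: in=[-5,5] → [-5,5] (was [-4,5]); enqueue [0]
  #21 pop 1: in=[-5,5] → [-5,5] (no change)
  #22 pop 3: in=[-5,5] → [-5,5] (was [-4,5]); enqueue [1,2]
  #23 pop 0: in=[-5,5] → [-3,5] (no change)
  #24 pop 1: in=[-5,5] → [-5,5] (no change)
  #25 pop 2: in=[-5,5] → [-5,5] (no change)

Fixpoint:
  val[0] = [-3,5]
  val[1] = [-5,5]
  val[2] = [-5,5]
  val[3] = [-5,5]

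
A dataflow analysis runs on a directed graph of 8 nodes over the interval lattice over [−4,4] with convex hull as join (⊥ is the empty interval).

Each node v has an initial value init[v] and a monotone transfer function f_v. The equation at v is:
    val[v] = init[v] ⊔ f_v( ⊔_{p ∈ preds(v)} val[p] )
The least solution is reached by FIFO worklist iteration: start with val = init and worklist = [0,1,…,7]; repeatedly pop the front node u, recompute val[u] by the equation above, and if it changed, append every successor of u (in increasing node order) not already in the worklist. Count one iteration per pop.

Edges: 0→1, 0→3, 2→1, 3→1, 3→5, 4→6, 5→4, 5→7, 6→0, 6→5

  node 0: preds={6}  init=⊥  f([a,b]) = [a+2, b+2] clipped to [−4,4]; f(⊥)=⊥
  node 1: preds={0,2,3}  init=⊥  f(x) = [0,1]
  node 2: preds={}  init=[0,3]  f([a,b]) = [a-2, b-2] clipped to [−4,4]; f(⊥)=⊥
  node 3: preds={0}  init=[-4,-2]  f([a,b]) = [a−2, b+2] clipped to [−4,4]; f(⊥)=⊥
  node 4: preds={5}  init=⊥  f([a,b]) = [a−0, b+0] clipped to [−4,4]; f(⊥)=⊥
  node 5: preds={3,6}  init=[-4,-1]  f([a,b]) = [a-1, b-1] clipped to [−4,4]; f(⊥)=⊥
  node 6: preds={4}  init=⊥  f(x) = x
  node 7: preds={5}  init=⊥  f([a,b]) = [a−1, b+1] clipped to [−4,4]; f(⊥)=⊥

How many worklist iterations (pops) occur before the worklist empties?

Worklist (28 pops):
  #1 pop 0: in=⊥ → ⊥ (no change)
  #2 pop 1: in=[-4,3] → [0,1] (was ⊥); enqueue []
  #3 pop 2: in=⊥ → [0,3] (no change)
  #4 pop 3: in=⊥ → [-4,-2] (no change)
  #5 pop 4: in=[-4,-1] → [-4,-1] (was ⊥); enqueue []
  #6 pop 5: in=[-4,-2] → [-4,-1] (no change)
  #7 pop 6: in=[-4,-1] → [-4,-1] (was ⊥); enqueue [0,5]
  #8 pop 7: in=[-4,-1] → [-4,0] (was ⊥); enqueue []
  #9 pop 0: in=[-4,-1] → [-2,1] (was ⊥); enqueue [1,3]
  #10 pop 5: in=[-4,-1] → [-4,-1] (no change)
  #11 pop 1: in=[-4,3] → [0,1] (no change)
  #12 pop 3: in=[-2,1] → [-4,3] (was [-4,-2]); enqueue [1,5]
  #13 pop 1: in=[-4,3] → [0,1] (no change)
  #14 pop 5: in=[-4,3] → [-4,2] (was [-4,-1]); enqueue [4,7]
  #15 pop 4: in=[-4,2] → [-4,2] (was [-4,-1]); enqueue [6]
  #16 pop 7: in=[-4,2] → [-4,3] (was [-4,0]); enqueue []
  #17 pop 6: in=[-4,2] → [-4,2] (was [-4,-1]); enqueue [0,5]
  #18 pop 0: in=[-4,2] → [-2,4] (was [-2,1]); enqueue [1,3]
  #19 pop 5: in=[-4,3] → [-4,2] (no change)
  #20 pop 1: in=[-4,4] → [0,1] (no change)
  #21 pop 3: in=[-2,4] → [-4,4] (was [-4,3]); enqueue [1,5]
  #22 pop 1: in=[-4,4] → [0,1] (no change)
  #23 pop 5: in=[-4,4] → [-4,3] (was [-4,2]); enqueue [4,7]
  #24 pop 4: in=[-4,3] → [-4,3] (was [-4,2]); enqueue [6]
  #25 pop 7: in=[-4,3] → [-4,4] (was [-4,3]); enqueue []
  #26 pop 6: in=[-4,3] → [-4,3] (was [-4,2]); enqueue [0,5]
  #27 pop 0: in=[-4,3] → [-2,4] (no change)
  #28 pop 5: in=[-4,4] → [-4,3] (no change)

Fixpoint:
  val[0] = [-2,4]
  val[1] = [0,1]
  val[2] = [0,3]
  val[3] = [-4,4]
  val[4] = [-4,3]
  val[5] = [-4,3]
  val[6] = [-4,3]
  val[7] = [-4,4]

28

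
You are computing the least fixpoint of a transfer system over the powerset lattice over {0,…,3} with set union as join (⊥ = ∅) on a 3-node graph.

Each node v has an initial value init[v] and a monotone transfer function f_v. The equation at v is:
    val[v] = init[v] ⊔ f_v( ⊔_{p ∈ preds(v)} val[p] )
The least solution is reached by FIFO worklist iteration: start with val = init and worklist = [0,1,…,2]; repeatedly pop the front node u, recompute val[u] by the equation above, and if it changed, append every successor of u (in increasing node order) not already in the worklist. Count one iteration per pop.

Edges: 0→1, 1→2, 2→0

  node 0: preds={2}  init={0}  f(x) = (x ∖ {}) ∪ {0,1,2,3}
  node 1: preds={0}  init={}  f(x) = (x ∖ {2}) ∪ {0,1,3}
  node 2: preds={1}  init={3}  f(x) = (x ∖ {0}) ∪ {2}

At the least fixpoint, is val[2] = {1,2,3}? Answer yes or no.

yes

Worklist (4 pops):
  #1 pop 0: in={3} → {0,1,2,3} (was {0}); enqueue []
  #2 pop 1: in={0,1,2,3} → {0,1,3} (was {}); enqueue []
  #3 pop 2: in={0,1,3} → {1,2,3} (was {3}); enqueue [0]
  #4 pop 0: in={1,2,3} → {0,1,2,3} (no change)

Fixpoint:
  val[0] = {0,1,2,3}
  val[1] = {0,1,3}
  val[2] = {1,2,3}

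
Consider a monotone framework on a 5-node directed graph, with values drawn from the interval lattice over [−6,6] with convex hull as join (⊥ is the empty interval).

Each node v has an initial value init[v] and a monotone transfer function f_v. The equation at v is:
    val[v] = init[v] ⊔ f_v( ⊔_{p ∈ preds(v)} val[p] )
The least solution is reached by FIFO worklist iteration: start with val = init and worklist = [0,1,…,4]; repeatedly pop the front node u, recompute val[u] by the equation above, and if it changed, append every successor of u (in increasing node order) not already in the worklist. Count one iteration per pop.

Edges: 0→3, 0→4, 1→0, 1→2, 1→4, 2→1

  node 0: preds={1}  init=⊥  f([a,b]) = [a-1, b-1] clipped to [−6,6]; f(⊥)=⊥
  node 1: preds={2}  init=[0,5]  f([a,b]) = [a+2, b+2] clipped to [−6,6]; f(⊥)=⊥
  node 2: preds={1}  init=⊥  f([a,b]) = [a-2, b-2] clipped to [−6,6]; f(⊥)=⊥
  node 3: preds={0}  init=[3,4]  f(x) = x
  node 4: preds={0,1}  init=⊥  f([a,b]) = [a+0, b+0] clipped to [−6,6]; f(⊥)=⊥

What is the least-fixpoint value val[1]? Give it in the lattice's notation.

Iteration log — 6 steps:
  step 1. node 0  ⊔preds=[0,5]  new=[-1,4]  old=⊥  +wl: 
  step 2. node 1  ⊔preds=⊥  new=[0,5]  stable
  step 3. node 2  ⊔preds=[0,5]  new=[-2,3]  old=⊥  +wl: 1
  step 4. node 3  ⊔preds=[-1,4]  new=[-1,4]  old=[3,4]  +wl: 
  step 5. node 4  ⊔preds=[-1,5]  new=[-1,5]  old=⊥  +wl: 
  step 6. node 1  ⊔preds=[-2,3]  new=[0,5]  stable

Least fixpoint reached:
  node 0: [-1,4]
  node 1: [0,5]
  node 2: [-2,3]
  node 3: [-1,4]
  node 4: [-1,5]

[0,5]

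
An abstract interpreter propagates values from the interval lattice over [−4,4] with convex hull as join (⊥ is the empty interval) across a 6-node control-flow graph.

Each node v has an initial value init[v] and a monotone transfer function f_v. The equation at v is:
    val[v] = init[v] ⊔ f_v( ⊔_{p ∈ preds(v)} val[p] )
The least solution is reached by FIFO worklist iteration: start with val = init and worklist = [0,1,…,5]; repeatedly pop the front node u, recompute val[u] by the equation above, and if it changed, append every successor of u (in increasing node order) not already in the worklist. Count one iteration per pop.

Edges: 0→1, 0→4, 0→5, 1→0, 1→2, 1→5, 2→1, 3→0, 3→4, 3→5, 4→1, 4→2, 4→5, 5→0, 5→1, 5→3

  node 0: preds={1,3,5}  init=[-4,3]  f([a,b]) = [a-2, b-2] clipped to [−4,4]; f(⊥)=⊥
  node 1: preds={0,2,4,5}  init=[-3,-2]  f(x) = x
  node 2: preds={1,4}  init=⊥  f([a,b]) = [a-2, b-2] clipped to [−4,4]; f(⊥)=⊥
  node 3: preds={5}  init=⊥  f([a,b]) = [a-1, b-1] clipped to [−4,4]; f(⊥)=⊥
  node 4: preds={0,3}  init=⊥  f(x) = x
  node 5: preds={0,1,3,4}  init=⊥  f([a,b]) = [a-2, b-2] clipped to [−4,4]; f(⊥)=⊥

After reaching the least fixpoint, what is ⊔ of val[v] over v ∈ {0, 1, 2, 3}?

[-4,3]

Worklist (13 pops):
  #1 pop 0: in=[-3,-2] → [-4,3] (no change)
  #2 pop 1: in=[-4,3] → [-4,3] (was [-3,-2]); enqueue [0]
  #3 pop 2: in=[-4,3] → [-4,1] (was ⊥); enqueue [1]
  #4 pop 3: in=⊥ → ⊥ (no change)
  #5 pop 4: in=[-4,3] → [-4,3] (was ⊥); enqueue [2]
  #6 pop 5: in=[-4,3] → [-4,1] (was ⊥); enqueue [3]
  #7 pop 0: in=[-4,3] → [-4,3] (no change)
  #8 pop 1: in=[-4,3] → [-4,3] (no change)
  #9 pop 2: in=[-4,3] → [-4,1] (no change)
  #10 pop 3: in=[-4,1] → [-4,0] (was ⊥); enqueue [0,4,5]
  #11 pop 0: in=[-4,3] → [-4,3] (no change)
  #12 pop 4: in=[-4,3] → [-4,3] (no change)
  #13 pop 5: in=[-4,3] → [-4,1] (no change)

Fixpoint:
  val[0] = [-4,3]
  val[1] = [-4,3]
  val[2] = [-4,1]
  val[3] = [-4,0]
  val[4] = [-4,3]
  val[5] = [-4,1]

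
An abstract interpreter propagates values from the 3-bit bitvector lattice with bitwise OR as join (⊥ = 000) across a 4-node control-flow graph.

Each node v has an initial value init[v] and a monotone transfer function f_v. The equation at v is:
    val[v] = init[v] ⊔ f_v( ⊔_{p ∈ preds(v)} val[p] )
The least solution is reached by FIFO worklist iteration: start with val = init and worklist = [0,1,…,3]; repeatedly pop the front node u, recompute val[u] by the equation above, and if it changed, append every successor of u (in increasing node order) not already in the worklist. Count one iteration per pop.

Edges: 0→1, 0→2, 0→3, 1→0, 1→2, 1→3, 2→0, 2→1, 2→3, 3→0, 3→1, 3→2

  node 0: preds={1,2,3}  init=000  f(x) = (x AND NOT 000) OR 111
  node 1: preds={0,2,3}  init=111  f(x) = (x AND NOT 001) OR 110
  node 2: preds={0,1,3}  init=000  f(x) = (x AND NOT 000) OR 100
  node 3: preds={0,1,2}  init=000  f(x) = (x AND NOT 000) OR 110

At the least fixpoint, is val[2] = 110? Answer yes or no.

no

Worklist (7 pops):
  #1 pop 0: in=111 → 111 (was 000); enqueue []
  #2 pop 1: in=111 → 111 (no change)
  #3 pop 2: in=111 → 111 (was 000); enqueue [0,1]
  #4 pop 3: in=111 → 111 (was 000); enqueue [2]
  #5 pop 0: in=111 → 111 (no change)
  #6 pop 1: in=111 → 111 (no change)
  #7 pop 2: in=111 → 111 (no change)

Fixpoint:
  val[0] = 111
  val[1] = 111
  val[2] = 111
  val[3] = 111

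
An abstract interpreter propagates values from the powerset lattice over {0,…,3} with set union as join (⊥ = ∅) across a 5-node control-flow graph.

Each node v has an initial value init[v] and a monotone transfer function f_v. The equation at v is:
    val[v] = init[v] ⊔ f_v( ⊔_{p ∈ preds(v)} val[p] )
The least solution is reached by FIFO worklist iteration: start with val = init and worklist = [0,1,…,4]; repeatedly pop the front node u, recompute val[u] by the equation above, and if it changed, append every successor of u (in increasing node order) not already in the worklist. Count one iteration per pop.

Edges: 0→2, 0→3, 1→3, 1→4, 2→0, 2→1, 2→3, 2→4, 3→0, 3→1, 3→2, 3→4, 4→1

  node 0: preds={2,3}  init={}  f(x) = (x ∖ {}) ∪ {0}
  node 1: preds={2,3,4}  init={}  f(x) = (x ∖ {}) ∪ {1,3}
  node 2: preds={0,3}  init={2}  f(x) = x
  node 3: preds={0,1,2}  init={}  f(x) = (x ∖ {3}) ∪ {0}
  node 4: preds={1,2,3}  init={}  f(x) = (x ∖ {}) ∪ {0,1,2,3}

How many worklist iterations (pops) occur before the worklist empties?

Worklist (12 pops):
  #1 pop 0: in={2} → {0,2} (was {}); enqueue []
  #2 pop 1: in={2} → {1,2,3} (was {}); enqueue []
  #3 pop 2: in={0,2} → {0,2} (was {2}); enqueue [0,1]
  #4 pop 3: in={0,1,2,3} → {0,1,2} (was {}); enqueue [2]
  #5 pop 4: in={0,1,2,3} → {0,1,2,3} (was {}); enqueue []
  #6 pop 0: in={0,1,2} → {0,1,2} (was {0,2}); enqueue [3]
  #7 pop 1: in={0,1,2,3} → {0,1,2,3} (was {1,2,3}); enqueue [4]
  #8 pop 2: in={0,1,2} → {0,1,2} (was {0,2}); enqueue [0,1]
  #9 pop 3: in={0,1,2,3} → {0,1,2} (no change)
  #10 pop 4: in={0,1,2,3} → {0,1,2,3} (no change)
  #11 pop 0: in={0,1,2} → {0,1,2} (no change)
  #12 pop 1: in={0,1,2,3} → {0,1,2,3} (no change)

Fixpoint:
  val[0] = {0,1,2}
  val[1] = {0,1,2,3}
  val[2] = {0,1,2}
  val[3] = {0,1,2}
  val[4] = {0,1,2,3}

12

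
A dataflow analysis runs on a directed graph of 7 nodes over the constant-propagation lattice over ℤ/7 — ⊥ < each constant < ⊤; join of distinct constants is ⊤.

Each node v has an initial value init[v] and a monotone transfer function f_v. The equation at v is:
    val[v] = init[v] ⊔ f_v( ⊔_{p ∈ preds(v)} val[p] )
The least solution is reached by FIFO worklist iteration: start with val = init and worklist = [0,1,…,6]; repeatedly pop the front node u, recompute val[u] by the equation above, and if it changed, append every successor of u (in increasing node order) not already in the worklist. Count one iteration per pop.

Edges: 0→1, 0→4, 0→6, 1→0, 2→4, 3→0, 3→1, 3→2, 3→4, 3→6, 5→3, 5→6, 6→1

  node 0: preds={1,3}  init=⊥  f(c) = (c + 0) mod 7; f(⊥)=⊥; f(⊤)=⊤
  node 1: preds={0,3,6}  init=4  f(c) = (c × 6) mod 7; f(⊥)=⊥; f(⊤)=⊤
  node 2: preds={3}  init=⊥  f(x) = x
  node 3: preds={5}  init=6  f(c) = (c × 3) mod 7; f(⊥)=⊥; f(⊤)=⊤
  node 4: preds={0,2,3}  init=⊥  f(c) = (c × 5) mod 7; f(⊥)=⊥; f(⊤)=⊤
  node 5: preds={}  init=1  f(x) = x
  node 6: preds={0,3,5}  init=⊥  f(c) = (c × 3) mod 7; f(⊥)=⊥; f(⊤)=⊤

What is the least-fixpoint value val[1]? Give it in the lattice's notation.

⊤

Trace (11 dequeues):
  [1] u=0 | in ⊤ | out ⊤ | prev ⊥ | push {}
  [2] u=1 | in ⊤ | out ⊤ | prev 4 | push {0}
  [3] u=2 | in 6 | out 6 | prev ⊥ | push {}
  [4] u=3 | in 1 | out ⊤ | prev 6 | push {1,2}
  [5] u=4 | in ⊤ | out ⊤ | prev ⊥ | push {}
  [6] u=5 | in ⊥ | out 1 | ==
  [7] u=6 | in ⊤ | out ⊤ | prev ⊥ | push {}
  [8] u=0 | in ⊤ | out ⊤ | ==
  [9] u=1 | in ⊤ | out ⊤ | ==
  [10] u=2 | in ⊤ | out ⊤ | prev 6 | push {4}
  [11] u=4 | in ⊤ | out ⊤ | ==

Converged values:
  [0] ⊤
  [1] ⊤
  [2] ⊤
  [3] ⊤
  [4] ⊤
  [5] 1
  [6] ⊤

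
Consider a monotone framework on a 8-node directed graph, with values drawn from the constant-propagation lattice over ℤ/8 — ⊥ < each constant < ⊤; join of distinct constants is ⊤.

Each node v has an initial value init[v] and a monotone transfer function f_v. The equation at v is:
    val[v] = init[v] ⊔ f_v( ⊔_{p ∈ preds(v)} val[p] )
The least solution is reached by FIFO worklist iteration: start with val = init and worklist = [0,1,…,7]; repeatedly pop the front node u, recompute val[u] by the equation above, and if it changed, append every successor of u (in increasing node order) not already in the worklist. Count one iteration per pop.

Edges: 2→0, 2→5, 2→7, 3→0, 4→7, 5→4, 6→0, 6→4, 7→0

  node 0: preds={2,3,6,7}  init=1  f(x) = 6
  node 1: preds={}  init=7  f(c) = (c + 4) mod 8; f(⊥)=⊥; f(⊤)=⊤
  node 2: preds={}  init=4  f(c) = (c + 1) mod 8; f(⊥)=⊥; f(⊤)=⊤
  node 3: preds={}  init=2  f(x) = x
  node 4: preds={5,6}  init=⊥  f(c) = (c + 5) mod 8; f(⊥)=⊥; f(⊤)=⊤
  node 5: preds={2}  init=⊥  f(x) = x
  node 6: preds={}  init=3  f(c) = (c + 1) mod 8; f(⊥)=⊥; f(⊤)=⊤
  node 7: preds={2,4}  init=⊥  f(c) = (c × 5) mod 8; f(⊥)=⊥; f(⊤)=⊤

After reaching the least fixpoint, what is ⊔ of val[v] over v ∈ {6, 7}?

⊤

Worklist (11 pops):
  #1 pop 0: in=⊤ → ⊤ (was 1); enqueue []
  #2 pop 1: in=⊥ → 7 (no change)
  #3 pop 2: in=⊥ → 4 (no change)
  #4 pop 3: in=⊥ → 2 (no change)
  #5 pop 4: in=3 → 0 (was ⊥); enqueue []
  #6 pop 5: in=4 → 4 (was ⊥); enqueue [4]
  #7 pop 6: in=⊥ → 3 (no change)
  #8 pop 7: in=⊤ → ⊤ (was ⊥); enqueue [0]
  #9 pop 4: in=⊤ → ⊤ (was 0); enqueue [7]
  #10 pop 0: in=⊤ → ⊤ (no change)
  #11 pop 7: in=⊤ → ⊤ (no change)

Fixpoint:
  val[0] = ⊤
  val[1] = 7
  val[2] = 4
  val[3] = 2
  val[4] = ⊤
  val[5] = 4
  val[6] = 3
  val[7] = ⊤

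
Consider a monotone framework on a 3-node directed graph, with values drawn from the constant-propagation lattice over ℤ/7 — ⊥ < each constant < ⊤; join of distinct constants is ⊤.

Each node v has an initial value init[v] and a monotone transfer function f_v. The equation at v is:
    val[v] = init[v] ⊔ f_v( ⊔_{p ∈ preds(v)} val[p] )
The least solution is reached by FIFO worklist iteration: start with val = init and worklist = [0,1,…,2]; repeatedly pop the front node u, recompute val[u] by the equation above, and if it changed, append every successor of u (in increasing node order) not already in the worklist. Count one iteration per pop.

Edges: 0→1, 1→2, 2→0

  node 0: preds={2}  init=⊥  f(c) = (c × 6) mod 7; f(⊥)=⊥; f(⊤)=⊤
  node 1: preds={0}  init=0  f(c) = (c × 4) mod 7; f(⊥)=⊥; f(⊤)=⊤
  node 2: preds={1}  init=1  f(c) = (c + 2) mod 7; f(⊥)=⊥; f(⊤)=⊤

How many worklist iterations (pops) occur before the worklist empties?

5

Worklist (5 pops):
  #1 pop 0: in=1 → 6 (was ⊥); enqueue []
  #2 pop 1: in=6 → ⊤ (was 0); enqueue []
  #3 pop 2: in=⊤ → ⊤ (was 1); enqueue [0]
  #4 pop 0: in=⊤ → ⊤ (was 6); enqueue [1]
  #5 pop 1: in=⊤ → ⊤ (no change)

Fixpoint:
  val[0] = ⊤
  val[1] = ⊤
  val[2] = ⊤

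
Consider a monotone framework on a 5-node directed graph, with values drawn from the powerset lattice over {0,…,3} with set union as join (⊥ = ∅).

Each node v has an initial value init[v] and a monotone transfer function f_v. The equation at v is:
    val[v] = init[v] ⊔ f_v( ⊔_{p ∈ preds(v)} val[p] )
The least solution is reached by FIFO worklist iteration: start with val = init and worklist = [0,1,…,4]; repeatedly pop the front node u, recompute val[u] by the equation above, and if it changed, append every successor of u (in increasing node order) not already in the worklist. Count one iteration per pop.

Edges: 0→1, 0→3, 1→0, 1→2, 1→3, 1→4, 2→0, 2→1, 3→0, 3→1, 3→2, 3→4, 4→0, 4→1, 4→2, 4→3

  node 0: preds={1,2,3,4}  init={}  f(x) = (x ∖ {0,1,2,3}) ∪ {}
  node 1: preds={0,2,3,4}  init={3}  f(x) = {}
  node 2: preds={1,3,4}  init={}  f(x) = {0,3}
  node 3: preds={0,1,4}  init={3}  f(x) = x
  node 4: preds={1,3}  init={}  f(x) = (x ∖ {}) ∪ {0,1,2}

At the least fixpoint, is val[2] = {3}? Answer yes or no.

Trace (13 dequeues):
  [1] u=0 | in {3} | out {} | ==
  [2] u=1 | in {3} | out {3} | ==
  [3] u=2 | in {3} | out {0,3} | prev {} | push {0,1}
  [4] u=3 | in {3} | out {3} | ==
  [5] u=4 | in {3} | out {0,1,2,3} | prev {} | push {2,3}
  [6] u=0 | in {0,1,2,3} | out {} | ==
  [7] u=1 | in {0,1,2,3} | out {3} | ==
  [8] u=2 | in {0,1,2,3} | out {0,3} | ==
  [9] u=3 | in {0,1,2,3} | out {0,1,2,3} | prev {3} | push {0,1,2,4}
  [10] u=0 | in {0,1,2,3} | out {} | ==
  [11] u=1 | in {0,1,2,3} | out {3} | ==
  [12] u=2 | in {0,1,2,3} | out {0,3} | ==
  [13] u=4 | in {0,1,2,3} | out {0,1,2,3} | ==

Converged values:
  [0] {}
  [1] {3}
  [2] {0,3}
  [3] {0,1,2,3}
  [4] {0,1,2,3}

no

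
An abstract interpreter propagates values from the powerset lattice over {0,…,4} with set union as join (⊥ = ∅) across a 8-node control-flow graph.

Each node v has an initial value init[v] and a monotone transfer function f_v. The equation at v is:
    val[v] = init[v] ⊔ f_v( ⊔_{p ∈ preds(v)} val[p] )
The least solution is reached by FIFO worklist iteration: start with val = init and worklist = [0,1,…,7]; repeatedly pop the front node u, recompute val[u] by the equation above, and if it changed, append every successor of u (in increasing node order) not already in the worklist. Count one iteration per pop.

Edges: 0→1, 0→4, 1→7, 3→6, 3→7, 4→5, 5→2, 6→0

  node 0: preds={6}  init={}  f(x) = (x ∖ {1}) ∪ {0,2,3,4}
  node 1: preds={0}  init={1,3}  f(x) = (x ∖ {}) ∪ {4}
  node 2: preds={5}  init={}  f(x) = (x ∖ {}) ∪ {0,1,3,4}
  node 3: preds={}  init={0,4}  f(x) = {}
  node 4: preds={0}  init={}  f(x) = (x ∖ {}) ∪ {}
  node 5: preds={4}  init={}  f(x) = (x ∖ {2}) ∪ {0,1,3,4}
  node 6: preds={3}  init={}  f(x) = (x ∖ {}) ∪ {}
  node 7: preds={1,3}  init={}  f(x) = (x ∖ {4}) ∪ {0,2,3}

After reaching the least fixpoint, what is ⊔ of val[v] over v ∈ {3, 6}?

Worklist (10 pops):
  #1 pop 0: in={} → {0,2,3,4} (was {}); enqueue []
  #2 pop 1: in={0,2,3,4} → {0,1,2,3,4} (was {1,3}); enqueue []
  #3 pop 2: in={} → {0,1,3,4} (was {}); enqueue []
  #4 pop 3: in={} → {0,4} (no change)
  #5 pop 4: in={0,2,3,4} → {0,2,3,4} (was {}); enqueue []
  #6 pop 5: in={0,2,3,4} → {0,1,3,4} (was {}); enqueue [2]
  #7 pop 6: in={0,4} → {0,4} (was {}); enqueue [0]
  #8 pop 7: in={0,1,2,3,4} → {0,1,2,3} (was {}); enqueue []
  #9 pop 2: in={0,1,3,4} → {0,1,3,4} (no change)
  #10 pop 0: in={0,4} → {0,2,3,4} (no change)

Fixpoint:
  val[0] = {0,2,3,4}
  val[1] = {0,1,2,3,4}
  val[2] = {0,1,3,4}
  val[3] = {0,4}
  val[4] = {0,2,3,4}
  val[5] = {0,1,3,4}
  val[6] = {0,4}
  val[7] = {0,1,2,3}

{0,4}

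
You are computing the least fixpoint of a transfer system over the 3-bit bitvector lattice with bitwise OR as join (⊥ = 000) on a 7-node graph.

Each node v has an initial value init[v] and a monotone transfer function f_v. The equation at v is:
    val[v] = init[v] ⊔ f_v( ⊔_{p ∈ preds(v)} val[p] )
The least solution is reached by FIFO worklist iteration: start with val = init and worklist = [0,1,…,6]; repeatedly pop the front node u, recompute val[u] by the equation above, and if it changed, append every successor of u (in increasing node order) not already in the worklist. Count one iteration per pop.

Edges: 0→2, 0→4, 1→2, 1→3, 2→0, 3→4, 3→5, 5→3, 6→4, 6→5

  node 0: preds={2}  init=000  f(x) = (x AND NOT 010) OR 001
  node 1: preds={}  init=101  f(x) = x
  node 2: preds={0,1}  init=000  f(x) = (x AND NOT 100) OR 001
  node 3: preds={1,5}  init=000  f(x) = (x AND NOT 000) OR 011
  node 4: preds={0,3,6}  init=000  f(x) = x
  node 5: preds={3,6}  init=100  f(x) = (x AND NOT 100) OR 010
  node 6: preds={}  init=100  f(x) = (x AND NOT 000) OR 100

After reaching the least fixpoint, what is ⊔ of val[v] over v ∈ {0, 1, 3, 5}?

Trace (9 dequeues):
  [1] u=0 | in 000 | out 001 | prev 000 | push {}
  [2] u=1 | in 000 | out 101 | ==
  [3] u=2 | in 101 | out 001 | prev 000 | push {0}
  [4] u=3 | in 101 | out 111 | prev 000 | push {}
  [5] u=4 | in 111 | out 111 | prev 000 | push {}
  [6] u=5 | in 111 | out 111 | prev 100 | push {3}
  [7] u=6 | in 000 | out 100 | ==
  [8] u=0 | in 001 | out 001 | ==
  [9] u=3 | in 111 | out 111 | ==

Converged values:
  [0] 001
  [1] 101
  [2] 001
  [3] 111
  [4] 111
  [5] 111
  [6] 100

111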